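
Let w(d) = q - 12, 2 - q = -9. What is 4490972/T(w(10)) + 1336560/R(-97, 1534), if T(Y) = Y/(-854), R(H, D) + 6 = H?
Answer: 395033542504/103 ≈ 3.8353e+9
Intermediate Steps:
q = 11 (q = 2 - 1*(-9) = 2 + 9 = 11)
R(H, D) = -6 + H
w(d) = -1 (w(d) = 11 - 12 = -1)
T(Y) = -Y/854 (T(Y) = Y*(-1/854) = -Y/854)
4490972/T(w(10)) + 1336560/R(-97, 1534) = 4490972/((-1/854*(-1))) + 1336560/(-6 - 97) = 4490972/(1/854) + 1336560/(-103) = 4490972*854 + 1336560*(-1/103) = 3835290088 - 1336560/103 = 395033542504/103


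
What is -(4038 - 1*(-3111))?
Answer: -7149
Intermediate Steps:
-(4038 - 1*(-3111)) = -(4038 + 3111) = -1*7149 = -7149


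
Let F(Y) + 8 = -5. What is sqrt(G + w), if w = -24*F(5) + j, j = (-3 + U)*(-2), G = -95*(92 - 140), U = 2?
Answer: sqrt(4874) ≈ 69.814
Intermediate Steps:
G = 4560 (G = -95*(-48) = 4560)
F(Y) = -13 (F(Y) = -8 - 5 = -13)
j = 2 (j = (-3 + 2)*(-2) = -1*(-2) = 2)
w = 314 (w = -24*(-13) + 2 = 312 + 2 = 314)
sqrt(G + w) = sqrt(4560 + 314) = sqrt(4874)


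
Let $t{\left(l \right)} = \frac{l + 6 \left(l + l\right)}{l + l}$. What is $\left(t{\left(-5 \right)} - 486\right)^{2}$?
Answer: $\frac{919681}{4} \approx 2.2992 \cdot 10^{5}$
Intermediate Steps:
$t{\left(l \right)} = \frac{13}{2}$ ($t{\left(l \right)} = \frac{l + 6 \cdot 2 l}{2 l} = \left(l + 12 l\right) \frac{1}{2 l} = 13 l \frac{1}{2 l} = \frac{13}{2}$)
$\left(t{\left(-5 \right)} - 486\right)^{2} = \left(\frac{13}{2} - 486\right)^{2} = \left(- \frac{959}{2}\right)^{2} = \frac{919681}{4}$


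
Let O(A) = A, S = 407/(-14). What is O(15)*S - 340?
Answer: -10865/14 ≈ -776.07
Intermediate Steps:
S = -407/14 (S = 407*(-1/14) = -407/14 ≈ -29.071)
O(15)*S - 340 = 15*(-407/14) - 340 = -6105/14 - 340 = -10865/14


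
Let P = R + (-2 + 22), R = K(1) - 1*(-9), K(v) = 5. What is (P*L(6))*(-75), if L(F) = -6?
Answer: 15300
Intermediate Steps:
R = 14 (R = 5 - 1*(-9) = 5 + 9 = 14)
P = 34 (P = 14 + (-2 + 22) = 14 + 20 = 34)
(P*L(6))*(-75) = (34*(-6))*(-75) = -204*(-75) = 15300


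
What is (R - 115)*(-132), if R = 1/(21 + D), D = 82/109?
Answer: 35977392/2371 ≈ 15174.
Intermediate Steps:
D = 82/109 (D = 82*(1/109) = 82/109 ≈ 0.75229)
R = 109/2371 (R = 1/(21 + 82/109) = 1/(2371/109) = 109/2371 ≈ 0.045972)
(R - 115)*(-132) = (109/2371 - 115)*(-132) = -272556/2371*(-132) = 35977392/2371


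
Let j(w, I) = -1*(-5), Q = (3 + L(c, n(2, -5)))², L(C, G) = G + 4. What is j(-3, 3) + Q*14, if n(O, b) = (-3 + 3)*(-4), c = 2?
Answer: 691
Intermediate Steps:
n(O, b) = 0 (n(O, b) = 0*(-4) = 0)
L(C, G) = 4 + G
Q = 49 (Q = (3 + (4 + 0))² = (3 + 4)² = 7² = 49)
j(w, I) = 5
j(-3, 3) + Q*14 = 5 + 49*14 = 5 + 686 = 691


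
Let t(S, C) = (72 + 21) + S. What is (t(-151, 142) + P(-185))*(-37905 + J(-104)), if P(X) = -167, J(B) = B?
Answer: 8552025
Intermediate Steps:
t(S, C) = 93 + S
(t(-151, 142) + P(-185))*(-37905 + J(-104)) = ((93 - 151) - 167)*(-37905 - 104) = (-58 - 167)*(-38009) = -225*(-38009) = 8552025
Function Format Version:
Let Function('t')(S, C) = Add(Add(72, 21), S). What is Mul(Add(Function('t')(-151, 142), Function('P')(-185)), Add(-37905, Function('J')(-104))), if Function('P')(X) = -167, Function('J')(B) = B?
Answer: 8552025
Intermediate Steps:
Function('t')(S, C) = Add(93, S)
Mul(Add(Function('t')(-151, 142), Function('P')(-185)), Add(-37905, Function('J')(-104))) = Mul(Add(Add(93, -151), -167), Add(-37905, -104)) = Mul(Add(-58, -167), -38009) = Mul(-225, -38009) = 8552025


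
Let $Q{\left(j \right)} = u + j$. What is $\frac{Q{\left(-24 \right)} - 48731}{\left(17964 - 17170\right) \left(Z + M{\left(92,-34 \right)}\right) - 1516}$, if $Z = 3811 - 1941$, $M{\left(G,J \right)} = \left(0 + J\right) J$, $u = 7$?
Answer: $- \frac{12187}{600282} \approx -0.020302$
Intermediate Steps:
$M{\left(G,J \right)} = J^{2}$ ($M{\left(G,J \right)} = J J = J^{2}$)
$Z = 1870$ ($Z = 3811 - 1941 = 1870$)
$Q{\left(j \right)} = 7 + j$
$\frac{Q{\left(-24 \right)} - 48731}{\left(17964 - 17170\right) \left(Z + M{\left(92,-34 \right)}\right) - 1516} = \frac{\left(7 - 24\right) - 48731}{\left(17964 - 17170\right) \left(1870 + \left(-34\right)^{2}\right) - 1516} = \frac{-17 - 48731}{794 \left(1870 + 1156\right) - 1516} = - \frac{48748}{794 \cdot 3026 - 1516} = - \frac{48748}{2402644 - 1516} = - \frac{48748}{2401128} = \left(-48748\right) \frac{1}{2401128} = - \frac{12187}{600282}$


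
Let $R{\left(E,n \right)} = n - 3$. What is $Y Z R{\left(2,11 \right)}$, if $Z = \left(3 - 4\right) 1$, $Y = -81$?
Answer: $648$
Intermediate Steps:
$Z = -1$ ($Z = \left(-1\right) 1 = -1$)
$R{\left(E,n \right)} = -3 + n$ ($R{\left(E,n \right)} = n - 3 = -3 + n$)
$Y Z R{\left(2,11 \right)} = \left(-81\right) \left(-1\right) \left(-3 + 11\right) = 81 \cdot 8 = 648$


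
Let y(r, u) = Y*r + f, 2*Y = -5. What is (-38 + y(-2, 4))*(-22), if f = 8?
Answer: 550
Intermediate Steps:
Y = -5/2 (Y = (½)*(-5) = -5/2 ≈ -2.5000)
y(r, u) = 8 - 5*r/2 (y(r, u) = -5*r/2 + 8 = 8 - 5*r/2)
(-38 + y(-2, 4))*(-22) = (-38 + (8 - 5/2*(-2)))*(-22) = (-38 + (8 + 5))*(-22) = (-38 + 13)*(-22) = -25*(-22) = 550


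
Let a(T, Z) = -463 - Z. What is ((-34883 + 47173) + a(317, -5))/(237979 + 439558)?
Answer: 11832/677537 ≈ 0.017463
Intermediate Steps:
((-34883 + 47173) + a(317, -5))/(237979 + 439558) = ((-34883 + 47173) + (-463 - 1*(-5)))/(237979 + 439558) = (12290 + (-463 + 5))/677537 = (12290 - 458)*(1/677537) = 11832*(1/677537) = 11832/677537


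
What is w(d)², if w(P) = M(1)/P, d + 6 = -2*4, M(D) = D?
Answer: 1/196 ≈ 0.0051020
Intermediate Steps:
d = -14 (d = -6 - 2*4 = -6 - 8 = -14)
w(P) = 1/P
w(d)² = (1/(-14))² = (-1/14)² = 1/196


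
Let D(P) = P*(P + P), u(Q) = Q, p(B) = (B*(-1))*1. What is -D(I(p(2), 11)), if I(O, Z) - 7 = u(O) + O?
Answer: -18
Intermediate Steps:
p(B) = -B (p(B) = -B*1 = -B)
I(O, Z) = 7 + 2*O (I(O, Z) = 7 + (O + O) = 7 + 2*O)
D(P) = 2*P**2 (D(P) = P*(2*P) = 2*P**2)
-D(I(p(2), 11)) = -2*(7 + 2*(-1*2))**2 = -2*(7 + 2*(-2))**2 = -2*(7 - 4)**2 = -2*3**2 = -2*9 = -1*18 = -18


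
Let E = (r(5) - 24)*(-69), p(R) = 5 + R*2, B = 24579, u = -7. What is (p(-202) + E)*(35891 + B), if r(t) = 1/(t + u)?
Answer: 78097005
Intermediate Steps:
r(t) = 1/(-7 + t) (r(t) = 1/(t - 7) = 1/(-7 + t))
p(R) = 5 + 2*R
E = 3381/2 (E = (1/(-7 + 5) - 24)*(-69) = (1/(-2) - 24)*(-69) = (-½ - 24)*(-69) = -49/2*(-69) = 3381/2 ≈ 1690.5)
(p(-202) + E)*(35891 + B) = ((5 + 2*(-202)) + 3381/2)*(35891 + 24579) = ((5 - 404) + 3381/2)*60470 = (-399 + 3381/2)*60470 = (2583/2)*60470 = 78097005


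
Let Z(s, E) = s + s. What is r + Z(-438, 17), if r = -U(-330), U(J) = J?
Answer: -546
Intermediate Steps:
Z(s, E) = 2*s
r = 330 (r = -1*(-330) = 330)
r + Z(-438, 17) = 330 + 2*(-438) = 330 - 876 = -546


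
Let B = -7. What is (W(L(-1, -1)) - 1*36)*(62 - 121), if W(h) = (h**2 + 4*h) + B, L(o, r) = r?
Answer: 2714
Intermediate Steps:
W(h) = -7 + h**2 + 4*h (W(h) = (h**2 + 4*h) - 7 = -7 + h**2 + 4*h)
(W(L(-1, -1)) - 1*36)*(62 - 121) = ((-7 + (-1)**2 + 4*(-1)) - 1*36)*(62 - 121) = ((-7 + 1 - 4) - 36)*(-59) = (-10 - 36)*(-59) = -46*(-59) = 2714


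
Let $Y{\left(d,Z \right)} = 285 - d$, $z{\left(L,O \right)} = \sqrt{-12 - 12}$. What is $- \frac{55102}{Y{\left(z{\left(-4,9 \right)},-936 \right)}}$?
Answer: $- \frac{5234690}{27083} - \frac{110204 i \sqrt{6}}{81249} \approx -193.28 - 3.3224 i$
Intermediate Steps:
$z{\left(L,O \right)} = 2 i \sqrt{6}$ ($z{\left(L,O \right)} = \sqrt{-24} = 2 i \sqrt{6}$)
$- \frac{55102}{Y{\left(z{\left(-4,9 \right)},-936 \right)}} = - \frac{55102}{285 - 2 i \sqrt{6}}$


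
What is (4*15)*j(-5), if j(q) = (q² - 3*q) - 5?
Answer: 2100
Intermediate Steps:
j(q) = -5 + q² - 3*q
(4*15)*j(-5) = (4*15)*(-5 + (-5)² - 3*(-5)) = 60*(-5 + 25 + 15) = 60*35 = 2100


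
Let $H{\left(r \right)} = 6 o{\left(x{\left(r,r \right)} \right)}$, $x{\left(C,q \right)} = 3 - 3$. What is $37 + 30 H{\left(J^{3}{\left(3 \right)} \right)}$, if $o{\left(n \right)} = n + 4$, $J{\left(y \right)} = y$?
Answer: $757$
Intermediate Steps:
$x{\left(C,q \right)} = 0$ ($x{\left(C,q \right)} = 3 - 3 = 0$)
$o{\left(n \right)} = 4 + n$
$H{\left(r \right)} = 24$ ($H{\left(r \right)} = 6 \left(4 + 0\right) = 6 \cdot 4 = 24$)
$37 + 30 H{\left(J^{3}{\left(3 \right)} \right)} = 37 + 30 \cdot 24 = 37 + 720 = 757$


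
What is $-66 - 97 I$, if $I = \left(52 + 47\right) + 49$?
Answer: $-14422$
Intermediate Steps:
$I = 148$ ($I = 99 + 49 = 148$)
$-66 - 97 I = -66 - 14356 = -14422$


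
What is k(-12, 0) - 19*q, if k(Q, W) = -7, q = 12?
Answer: -235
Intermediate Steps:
k(-12, 0) - 19*q = -7 - 19*12 = -7 - 228 = -235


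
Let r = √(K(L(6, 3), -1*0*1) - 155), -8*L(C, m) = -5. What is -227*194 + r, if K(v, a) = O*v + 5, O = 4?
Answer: -44038 + I*√590/2 ≈ -44038.0 + 12.145*I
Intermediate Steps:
L(C, m) = 5/8 (L(C, m) = -⅛*(-5) = 5/8)
K(v, a) = 5 + 4*v (K(v, a) = 4*v + 5 = 5 + 4*v)
r = I*√590/2 (r = √((5 + 4*(5/8)) - 155) = √((5 + 5/2) - 155) = √(15/2 - 155) = √(-295/2) = I*√590/2 ≈ 12.145*I)
-227*194 + r = -227*194 + I*√590/2 = -44038 + I*√590/2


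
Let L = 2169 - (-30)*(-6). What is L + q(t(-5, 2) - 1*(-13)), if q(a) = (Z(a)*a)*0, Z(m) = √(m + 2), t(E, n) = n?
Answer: 1989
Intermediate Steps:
Z(m) = √(2 + m)
L = 1989 (L = 2169 - 1*180 = 2169 - 180 = 1989)
q(a) = 0 (q(a) = (√(2 + a)*a)*0 = (a*√(2 + a))*0 = 0)
L + q(t(-5, 2) - 1*(-13)) = 1989 + 0 = 1989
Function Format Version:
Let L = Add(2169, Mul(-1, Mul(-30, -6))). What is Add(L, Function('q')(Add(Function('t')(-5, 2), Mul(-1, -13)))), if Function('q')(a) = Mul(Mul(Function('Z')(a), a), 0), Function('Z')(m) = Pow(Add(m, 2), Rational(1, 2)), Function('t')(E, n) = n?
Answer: 1989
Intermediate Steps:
Function('Z')(m) = Pow(Add(2, m), Rational(1, 2))
L = 1989 (L = Add(2169, Mul(-1, 180)) = Add(2169, -180) = 1989)
Function('q')(a) = 0 (Function('q')(a) = Mul(Mul(Pow(Add(2, a), Rational(1, 2)), a), 0) = Mul(Mul(a, Pow(Add(2, a), Rational(1, 2))), 0) = 0)
Add(L, Function('q')(Add(Function('t')(-5, 2), Mul(-1, -13)))) = Add(1989, 0) = 1989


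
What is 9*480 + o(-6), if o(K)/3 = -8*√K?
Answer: 4320 - 24*I*√6 ≈ 4320.0 - 58.788*I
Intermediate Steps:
o(K) = -24*√K (o(K) = 3*(-8*√K) = -24*√K)
9*480 + o(-6) = 9*480 - 24*I*√6 = 4320 - 24*I*√6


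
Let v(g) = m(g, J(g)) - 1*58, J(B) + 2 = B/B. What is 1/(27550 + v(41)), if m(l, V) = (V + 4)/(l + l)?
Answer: 82/2254347 ≈ 3.6374e-5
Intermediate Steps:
J(B) = -1 (J(B) = -2 + B/B = -2 + 1 = -1)
m(l, V) = (4 + V)/(2*l) (m(l, V) = (4 + V)/((2*l)) = (4 + V)*(1/(2*l)) = (4 + V)/(2*l))
v(g) = -58 + 3/(2*g) (v(g) = (4 - 1)/(2*g) - 1*58 = (1/2)*3/g - 58 = 3/(2*g) - 58 = -58 + 3/(2*g))
1/(27550 + v(41)) = 1/(27550 + (-58 + (3/2)/41)) = 1/(27550 + (-58 + (3/2)*(1/41))) = 1/(27550 + (-58 + 3/82)) = 1/(27550 - 4753/82) = 1/(2254347/82) = 82/2254347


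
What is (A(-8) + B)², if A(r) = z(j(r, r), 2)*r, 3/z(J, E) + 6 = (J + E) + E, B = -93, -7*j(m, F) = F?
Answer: 4225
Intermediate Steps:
j(m, F) = -F/7
z(J, E) = 3/(-6 + J + 2*E) (z(J, E) = 3/(-6 + ((J + E) + E)) = 3/(-6 + ((E + J) + E)) = 3/(-6 + (J + 2*E)) = 3/(-6 + J + 2*E))
A(r) = 3*r/(-2 - r/7) (A(r) = (3/(-6 - r/7 + 2*2))*r = (3/(-6 - r/7 + 4))*r = (3/(-2 - r/7))*r = 3*r/(-2 - r/7))
(A(-8) + B)² = (-21*(-8)/(14 - 8) - 93)² = (-21*(-8)/6 - 93)² = (-21*(-8)*⅙ - 93)² = (28 - 93)² = (-65)² = 4225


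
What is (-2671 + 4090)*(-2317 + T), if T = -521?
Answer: -4027122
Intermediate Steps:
(-2671 + 4090)*(-2317 + T) = (-2671 + 4090)*(-2317 - 521) = 1419*(-2838) = -4027122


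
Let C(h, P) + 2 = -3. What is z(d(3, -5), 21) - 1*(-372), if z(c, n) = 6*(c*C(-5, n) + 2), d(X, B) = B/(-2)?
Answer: 309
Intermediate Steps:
C(h, P) = -5 (C(h, P) = -2 - 3 = -5)
d(X, B) = -B/2 (d(X, B) = B*(-1/2) = -B/2)
z(c, n) = 12 - 30*c (z(c, n) = 6*(c*(-5) + 2) = 6*(-5*c + 2) = 6*(2 - 5*c) = 12 - 30*c)
z(d(3, -5), 21) - 1*(-372) = (12 - (-15)*(-5)) - 1*(-372) = (12 - 30*5/2) + 372 = (12 - 75) + 372 = -63 + 372 = 309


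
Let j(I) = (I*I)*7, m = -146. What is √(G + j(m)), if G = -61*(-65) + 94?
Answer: √153271 ≈ 391.50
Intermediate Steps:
j(I) = 7*I² (j(I) = I²*7 = 7*I²)
G = 4059 (G = 3965 + 94 = 4059)
√(G + j(m)) = √(4059 + 7*(-146)²) = √(4059 + 7*21316) = √(4059 + 149212) = √153271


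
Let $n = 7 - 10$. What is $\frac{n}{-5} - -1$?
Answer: $\frac{8}{5} \approx 1.6$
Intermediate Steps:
$n = -3$ ($n = 7 - 10 = -3$)
$\frac{n}{-5} - -1 = - \frac{3}{-5} - -1 = \left(-3\right) \left(- \frac{1}{5}\right) + 1 = \frac{3}{5} + 1 = \frac{8}{5}$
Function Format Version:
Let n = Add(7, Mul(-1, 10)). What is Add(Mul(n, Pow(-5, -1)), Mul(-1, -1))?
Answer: Rational(8, 5) ≈ 1.6000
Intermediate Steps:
n = -3 (n = Add(7, -10) = -3)
Add(Mul(n, Pow(-5, -1)), Mul(-1, -1)) = Add(Mul(-3, Pow(-5, -1)), Mul(-1, -1)) = Add(Mul(-3, Rational(-1, 5)), 1) = Add(Rational(3, 5), 1) = Rational(8, 5)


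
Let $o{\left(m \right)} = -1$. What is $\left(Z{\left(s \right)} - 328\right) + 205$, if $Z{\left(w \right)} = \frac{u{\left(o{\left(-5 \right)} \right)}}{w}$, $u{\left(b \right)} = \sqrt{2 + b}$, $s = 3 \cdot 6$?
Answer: $- \frac{2213}{18} \approx -122.94$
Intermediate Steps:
$s = 18$
$Z{\left(w \right)} = \frac{1}{w}$ ($Z{\left(w \right)} = \frac{\sqrt{2 - 1}}{w} = \frac{\sqrt{1}}{w} = 1 \frac{1}{w} = \frac{1}{w}$)
$\left(Z{\left(s \right)} - 328\right) + 205 = \left(\frac{1}{18} - 328\right) + 205 = - \frac{5903}{18} + 205 = - \frac{2213}{18}$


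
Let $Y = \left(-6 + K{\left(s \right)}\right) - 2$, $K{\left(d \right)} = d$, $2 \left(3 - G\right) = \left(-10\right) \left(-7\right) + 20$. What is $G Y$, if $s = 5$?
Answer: $126$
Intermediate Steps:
$G = -42$ ($G = 3 - \frac{\left(-10\right) \left(-7\right) + 20}{2} = 3 - \frac{70 + 20}{2} = 3 - 45 = -42$)
$Y = -3$ ($Y = \left(-6 + 5\right) - 2 = -1 - 2 = -3$)
$G Y = \left(-42\right) \left(-3\right) = 126$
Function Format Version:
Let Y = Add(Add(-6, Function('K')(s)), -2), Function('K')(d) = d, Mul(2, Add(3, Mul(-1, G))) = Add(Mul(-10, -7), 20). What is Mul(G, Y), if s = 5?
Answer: 126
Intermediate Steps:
G = -42 (G = Add(3, Mul(Rational(-1, 2), Add(Mul(-10, -7), 20))) = Add(3, Mul(Rational(-1, 2), Add(70, 20))) = Add(3, Mul(Rational(-1, 2), 90)) = Add(3, -45) = -42)
Y = -3 (Y = Add(Add(-6, 5), -2) = Add(-1, -2) = -3)
Mul(G, Y) = Mul(-42, -3) = 126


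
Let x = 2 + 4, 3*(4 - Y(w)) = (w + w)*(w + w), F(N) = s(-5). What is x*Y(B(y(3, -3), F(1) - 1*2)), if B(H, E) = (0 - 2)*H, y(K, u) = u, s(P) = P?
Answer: -264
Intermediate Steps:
F(N) = -5
B(H, E) = -2*H
Y(w) = 4 - 4*w²/3 (Y(w) = 4 - (w + w)*(w + w)/3 = 4 - 2*w*2*w/3 = 4 - 4*w²/3)
x = 6
x*Y(B(y(3, -3), F(1) - 1*2)) = 6*(4 - 4*(-2*(-3))²/3) = 6*(4 - 4/3*6²) = 6*(4 - 4/3*36) = 6*(4 - 48) = 6*(-44) = -264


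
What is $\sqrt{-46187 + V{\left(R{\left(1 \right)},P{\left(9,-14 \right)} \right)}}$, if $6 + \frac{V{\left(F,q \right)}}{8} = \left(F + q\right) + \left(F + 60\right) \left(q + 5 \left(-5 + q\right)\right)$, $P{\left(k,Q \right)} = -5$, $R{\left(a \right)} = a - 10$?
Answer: $3 i \sqrt{7643} \approx 262.27 i$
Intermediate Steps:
$R{\left(a \right)} = -10 + a$
$V{\left(F,q \right)} = -48 + 8 F + 8 q + 8 \left(-25 + 6 q\right) \left(60 + F\right)$ ($V{\left(F,q \right)} = -48 + 8 \left(\left(F + q\right) + \left(F + 60\right) \left(q + 5 \left(-5 + q\right)\right)\right) = -48 + 8 \left(\left(F + q\right) + \left(60 + F\right) \left(q + \left(-25 + 5 q\right)\right)\right) = -48 + 8 \left(\left(F + q\right) + \left(60 + F\right) \left(-25 + 6 q\right)\right) = -48 + 8 \left(\left(F + q\right) + \left(-25 + 6 q\right) \left(60 + F\right)\right) = -48 + 8 \left(F + q + \left(-25 + 6 q\right) \left(60 + F\right)\right) = -48 + \left(8 F + 8 q + 8 \left(-25 + 6 q\right) \left(60 + F\right)\right) = -48 + 8 F + 8 q + 8 \left(-25 + 6 q\right) \left(60 + F\right)$)
$\sqrt{-46187 + V{\left(R{\left(1 \right)},P{\left(9,-14 \right)} \right)}} = \sqrt{-46187 + \left(-12048 - 192 \left(-10 + 1\right) + 2888 \left(-5\right) + 48 \left(-10 + 1\right) \left(-5\right)\right)} = \sqrt{-46187 - \left(24760 - 2160\right)} = \sqrt{-46187 + \left(-12048 + 1728 - 14440 + 2160\right)} = \sqrt{-46187 - 22600} = \sqrt{-68787} = 3 i \sqrt{7643}$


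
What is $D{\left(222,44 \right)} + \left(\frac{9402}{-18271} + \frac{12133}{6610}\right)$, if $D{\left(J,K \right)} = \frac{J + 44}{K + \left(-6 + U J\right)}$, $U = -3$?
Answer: $\frac{8507837548}{9480547835} \approx 0.8974$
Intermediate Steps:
$D{\left(J,K \right)} = \frac{44 + J}{-6 + K - 3 J}$ ($D{\left(J,K \right)} = \frac{J + 44}{K - \left(6 + 3 J\right)} = \frac{44 + J}{-6 + K - 3 J}$)
$D{\left(222,44 \right)} + \left(\frac{9402}{-18271} + \frac{12133}{6610}\right) = \frac{44 + 222}{-6 + 44 - 666} + \left(\frac{9402}{-18271} + \frac{12133}{6610}\right) = \frac{1}{-6 + 44 - 666} \cdot 266 + \left(9402 \left(- \frac{1}{18271}\right) + 12133 \cdot \frac{1}{6610}\right) = \frac{1}{-628} \cdot 266 + \left(- \frac{9402}{18271} + \frac{12133}{6610}\right) = \left(- \frac{1}{628}\right) 266 + \frac{159534823}{120771310} = - \frac{133}{314} + \frac{159534823}{120771310} = \frac{8507837548}{9480547835}$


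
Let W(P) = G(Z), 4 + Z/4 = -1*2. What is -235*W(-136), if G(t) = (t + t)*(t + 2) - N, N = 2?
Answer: -247690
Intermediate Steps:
Z = -24 (Z = -16 + 4*(-1*2) = -16 + 4*(-2) = -16 - 8 = -24)
G(t) = -2 + 2*t*(2 + t) (G(t) = (t + t)*(t + 2) - 1*2 = (2*t)*(2 + t) - 2 = 2*t*(2 + t) - 2 = -2 + 2*t*(2 + t))
W(P) = 1054 (W(P) = -2 + 2*(-24)² + 4*(-24) = -2 + 2*576 - 96 = -2 + 1152 - 96 = 1054)
-235*W(-136) = -235*1054 = -247690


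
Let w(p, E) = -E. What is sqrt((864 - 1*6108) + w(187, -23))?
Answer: I*sqrt(5221) ≈ 72.256*I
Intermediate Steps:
sqrt((864 - 1*6108) + w(187, -23)) = sqrt((864 - 1*6108) - 1*(-23)) = sqrt((864 - 6108) + 23) = sqrt(-5244 + 23) = sqrt(-5221) = I*sqrt(5221)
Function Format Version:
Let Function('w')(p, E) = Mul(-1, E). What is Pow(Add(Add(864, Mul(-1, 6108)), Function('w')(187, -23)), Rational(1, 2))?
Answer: Mul(I, Pow(5221, Rational(1, 2))) ≈ Mul(72.256, I)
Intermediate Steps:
Pow(Add(Add(864, Mul(-1, 6108)), Function('w')(187, -23)), Rational(1, 2)) = Pow(Add(Add(864, Mul(-1, 6108)), Mul(-1, -23)), Rational(1, 2)) = Pow(Add(Add(864, -6108), 23), Rational(1, 2)) = Pow(Add(-5244, 23), Rational(1, 2)) = Pow(-5221, Rational(1, 2)) = Mul(I, Pow(5221, Rational(1, 2)))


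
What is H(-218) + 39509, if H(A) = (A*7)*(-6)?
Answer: 48665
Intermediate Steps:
H(A) = -42*A (H(A) = (7*A)*(-6) = -42*A)
H(-218) + 39509 = -42*(-218) + 39509 = 9156 + 39509 = 48665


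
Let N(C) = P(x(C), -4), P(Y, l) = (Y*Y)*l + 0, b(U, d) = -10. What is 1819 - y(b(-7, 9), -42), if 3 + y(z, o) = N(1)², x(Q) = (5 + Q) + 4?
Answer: -158178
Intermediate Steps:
x(Q) = 9 + Q
P(Y, l) = l*Y² (P(Y, l) = Y²*l + 0 = l*Y² + 0 = l*Y²)
N(C) = -4*(9 + C)²
y(z, o) = 159997 (y(z, o) = -3 + (-4*(9 + 1)²)² = -3 + (-4*10²)² = -3 + (-4*100)² = -3 + (-400)² = -3 + 160000 = 159997)
1819 - y(b(-7, 9), -42) = 1819 - 1*159997 = 1819 - 159997 = -158178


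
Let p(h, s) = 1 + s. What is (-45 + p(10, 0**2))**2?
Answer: 1936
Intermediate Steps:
(-45 + p(10, 0**2))**2 = (-45 + (1 + 0**2))**2 = (-45 + (1 + 0))**2 = (-45 + 1)**2 = (-44)**2 = 1936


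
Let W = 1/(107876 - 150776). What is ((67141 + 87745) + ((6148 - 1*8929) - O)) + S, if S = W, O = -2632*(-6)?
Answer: 5847827699/42900 ≈ 1.3631e+5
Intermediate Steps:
O = 15792
W = -1/42900 (W = 1/(-42900) = -1/42900 ≈ -2.3310e-5)
S = -1/42900 ≈ -2.3310e-5
((67141 + 87745) + ((6148 - 1*8929) - O)) + S = ((67141 + 87745) + ((6148 - 1*8929) - 1*15792)) - 1/42900 = (154886 + ((6148 - 8929) - 15792)) - 1/42900 = (154886 + (-2781 - 15792)) - 1/42900 = (154886 - 18573) - 1/42900 = 136313 - 1/42900 = 5847827699/42900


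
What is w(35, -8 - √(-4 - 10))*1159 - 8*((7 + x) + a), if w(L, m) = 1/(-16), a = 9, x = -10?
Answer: -1927/16 ≈ -120.44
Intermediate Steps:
w(L, m) = -1/16
w(35, -8 - √(-4 - 10))*1159 - 8*((7 + x) + a) = -1/16*1159 - 8*((7 - 10) + 9) = -1159/16 - 8*(-3 + 9) = -1159/16 - 8*6 = -1159/16 - 48 = -1927/16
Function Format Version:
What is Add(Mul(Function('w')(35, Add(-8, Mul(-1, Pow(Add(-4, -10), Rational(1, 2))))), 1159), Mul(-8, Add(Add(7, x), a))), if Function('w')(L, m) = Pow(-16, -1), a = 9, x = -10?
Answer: Rational(-1927, 16) ≈ -120.44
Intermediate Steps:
Function('w')(L, m) = Rational(-1, 16)
Add(Mul(Function('w')(35, Add(-8, Mul(-1, Pow(Add(-4, -10), Rational(1, 2))))), 1159), Mul(-8, Add(Add(7, x), a))) = Add(Mul(Rational(-1, 16), 1159), Mul(-8, Add(Add(7, -10), 9))) = Add(Rational(-1159, 16), Mul(-8, Add(-3, 9))) = Add(Rational(-1159, 16), Mul(-8, 6)) = Add(Rational(-1159, 16), -48) = Rational(-1927, 16)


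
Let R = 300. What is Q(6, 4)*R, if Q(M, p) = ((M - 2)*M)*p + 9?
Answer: 31500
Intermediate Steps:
Q(M, p) = 9 + M*p*(-2 + M) (Q(M, p) = ((-2 + M)*M)*p + 9 = (M*(-2 + M))*p + 9 = M*p*(-2 + M) + 9 = 9 + M*p*(-2 + M))
Q(6, 4)*R = (9 + 4*6² - 2*6*4)*300 = (9 + 4*36 - 48)*300 = (9 + 144 - 48)*300 = 105*300 = 31500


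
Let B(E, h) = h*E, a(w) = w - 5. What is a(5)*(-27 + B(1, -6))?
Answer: 0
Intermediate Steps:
a(w) = -5 + w
B(E, h) = E*h
a(5)*(-27 + B(1, -6)) = (-5 + 5)*(-27 + 1*(-6)) = 0*(-27 - 6) = 0*(-33) = 0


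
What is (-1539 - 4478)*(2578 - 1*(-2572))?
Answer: -30987550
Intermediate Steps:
(-1539 - 4478)*(2578 - 1*(-2572)) = -6017*(2578 + 2572) = -6017*5150 = -30987550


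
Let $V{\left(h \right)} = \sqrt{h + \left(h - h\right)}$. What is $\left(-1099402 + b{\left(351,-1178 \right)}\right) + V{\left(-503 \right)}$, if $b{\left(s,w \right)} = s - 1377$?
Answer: $-1100428 + i \sqrt{503} \approx -1.1004 \cdot 10^{6} + 22.428 i$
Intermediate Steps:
$b{\left(s,w \right)} = -1377 + s$
$V{\left(h \right)} = \sqrt{h}$ ($V{\left(h \right)} = \sqrt{h + 0} = \sqrt{h}$)
$\left(-1099402 + b{\left(351,-1178 \right)}\right) + V{\left(-503 \right)} = \left(-1099402 + \left(-1377 + 351\right)\right) + \sqrt{-503} = \left(-1099402 - 1026\right) + i \sqrt{503} = -1100428 + i \sqrt{503}$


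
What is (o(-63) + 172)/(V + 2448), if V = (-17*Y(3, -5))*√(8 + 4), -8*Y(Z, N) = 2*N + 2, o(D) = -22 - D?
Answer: 2556/29359 + 71*√3/58718 ≈ 0.089154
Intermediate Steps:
Y(Z, N) = -¼ - N/4 (Y(Z, N) = -(2*N + 2)/8 = -(2 + 2*N)/8 = -¼ - N/4)
V = -34*√3 (V = (-17*(-¼ - ¼*(-5)))*√(8 + 4) = (-17*(-¼ + 5/4))*√12 = (-17*1)*(2*√3) = -34*√3 ≈ -58.890)
(o(-63) + 172)/(V + 2448) = ((-22 - 1*(-63)) + 172)/(-34*√3 + 2448) = ((-22 + 63) + 172)/(2448 - 34*√3) = (41 + 172)/(2448 - 34*√3) = 213/(2448 - 34*√3)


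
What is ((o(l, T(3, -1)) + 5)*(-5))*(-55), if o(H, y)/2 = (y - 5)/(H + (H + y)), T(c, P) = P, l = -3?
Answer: 12925/7 ≈ 1846.4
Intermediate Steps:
o(H, y) = 2*(-5 + y)/(y + 2*H) (o(H, y) = 2*((y - 5)/(H + (H + y))) = 2*((-5 + y)/(y + 2*H)) = 2*(-5 + y)/(y + 2*H))
((o(l, T(3, -1)) + 5)*(-5))*(-55) = ((2*(-5 - 1)/(-1 + 2*(-3)) + 5)*(-5))*(-55) = ((2*(-6)/(-1 - 6) + 5)*(-5))*(-55) = ((2*(-6)/(-7) + 5)*(-5))*(-55) = ((2*(-⅐)*(-6) + 5)*(-5))*(-55) = ((12/7 + 5)*(-5))*(-55) = ((47/7)*(-5))*(-55) = -235/7*(-55) = 12925/7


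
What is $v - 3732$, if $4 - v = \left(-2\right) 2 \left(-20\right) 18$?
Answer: $-5168$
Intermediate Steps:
$v = -1436$ ($v = 4 - \left(-2\right) 2 \left(-20\right) 18 = 4 - \left(-4\right) \left(-20\right) 18 = 4 - 80 \cdot 18 = 4 - 1440 = -1436$)
$v - 3732 = -1436 - 3732 = -5168$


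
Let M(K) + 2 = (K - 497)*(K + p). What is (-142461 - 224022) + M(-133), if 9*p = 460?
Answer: -314895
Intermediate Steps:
p = 460/9 (p = (⅑)*460 = 460/9 ≈ 51.111)
M(K) = -2 + (-497 + K)*(460/9 + K) (M(K) = -2 + (K - 497)*(K + 460/9) = -2 + (-497 + K)*(460/9 + K))
(-142461 - 224022) + M(-133) = (-142461 - 224022) + (-228638/9 + (-133)² - 4013/9*(-133)) = -366483 + (-228638/9 + 17689 + 533729/9) = -366483 + 51588 = -314895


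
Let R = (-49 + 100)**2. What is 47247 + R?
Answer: 49848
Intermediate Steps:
R = 2601 (R = 51**2 = 2601)
47247 + R = 47247 + 2601 = 49848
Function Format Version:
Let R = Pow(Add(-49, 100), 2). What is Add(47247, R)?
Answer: 49848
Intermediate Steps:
R = 2601 (R = Pow(51, 2) = 2601)
Add(47247, R) = Add(47247, 2601) = 49848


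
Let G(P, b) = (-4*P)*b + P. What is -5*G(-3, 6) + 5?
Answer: -340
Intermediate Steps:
G(P, b) = P - 4*P*b (G(P, b) = -4*P*b + P = P - 4*P*b)
-5*G(-3, 6) + 5 = -(-15)*(1 - 4*6) + 5 = -(-15)*(1 - 24) + 5 = -(-15)*(-23) + 5 = -5*69 + 5 = -345 + 5 = -340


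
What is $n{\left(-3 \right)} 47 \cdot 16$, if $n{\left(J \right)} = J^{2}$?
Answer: $6768$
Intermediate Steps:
$n{\left(-3 \right)} 47 \cdot 16 = \left(-3\right)^{2} \cdot 47 \cdot 16 = 9 \cdot 47 \cdot 16 = 423 \cdot 16 = 6768$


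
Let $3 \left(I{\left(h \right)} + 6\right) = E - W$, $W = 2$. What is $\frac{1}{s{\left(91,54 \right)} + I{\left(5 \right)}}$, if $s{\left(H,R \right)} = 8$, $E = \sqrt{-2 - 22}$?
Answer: $\frac{3}{10} - \frac{3 i \sqrt{6}}{20} \approx 0.3 - 0.36742 i$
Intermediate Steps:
$E = 2 i \sqrt{6}$ ($E = \sqrt{-24} = 2 i \sqrt{6} \approx 4.899 i$)
$I{\left(h \right)} = - \frac{20}{3} + \frac{2 i \sqrt{6}}{3}$ ($I{\left(h \right)} = -6 + \frac{2 i \sqrt{6} - 2}{3} = -6 + \frac{-2 + 2 i \sqrt{6}}{3} = -6 - \left(\frac{2}{3} - \frac{2 i \sqrt{6}}{3}\right) = - \frac{20}{3} + \frac{2 i \sqrt{6}}{3}$)
$\frac{1}{s{\left(91,54 \right)} + I{\left(5 \right)}} = \frac{1}{8 - \left(\frac{20}{3} - \frac{2 i \sqrt{6}}{3}\right)} = \frac{1}{\frac{4}{3} + \frac{2 i \sqrt{6}}{3}}$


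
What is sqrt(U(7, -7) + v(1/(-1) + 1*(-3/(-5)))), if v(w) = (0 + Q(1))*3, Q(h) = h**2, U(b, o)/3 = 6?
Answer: sqrt(21) ≈ 4.5826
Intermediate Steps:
U(b, o) = 18 (U(b, o) = 3*6 = 18)
v(w) = 3 (v(w) = (0 + 1**2)*3 = (0 + 1)*3 = 1*3 = 3)
sqrt(U(7, -7) + v(1/(-1) + 1*(-3/(-5)))) = sqrt(18 + 3) = sqrt(21)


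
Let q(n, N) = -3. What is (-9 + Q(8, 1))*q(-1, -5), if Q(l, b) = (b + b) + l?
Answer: -3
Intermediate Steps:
Q(l, b) = l + 2*b (Q(l, b) = 2*b + l = l + 2*b)
(-9 + Q(8, 1))*q(-1, -5) = (-9 + (8 + 2*1))*(-3) = (-9 + (8 + 2))*(-3) = (-9 + 10)*(-3) = 1*(-3) = -3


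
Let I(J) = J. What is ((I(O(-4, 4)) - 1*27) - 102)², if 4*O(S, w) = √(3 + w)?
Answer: (516 - √7)²/16 ≈ 16471.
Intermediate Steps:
O(S, w) = √(3 + w)/4
((I(O(-4, 4)) - 1*27) - 102)² = ((√(3 + 4)/4 - 1*27) - 102)² = ((√7/4 - 27) - 102)² = ((-27 + √7/4) - 102)² = (-129 + √7/4)²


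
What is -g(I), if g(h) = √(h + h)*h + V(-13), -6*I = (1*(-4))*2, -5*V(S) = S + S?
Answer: -26/5 - 8*√6/9 ≈ -7.3773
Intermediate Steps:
V(S) = -2*S/5 (V(S) = -(S + S)/5 = -2*S/5)
I = 4/3 (I = -1*(-4)*2/6 = -(-2)*2/3 = -⅙*(-8) = 4/3 ≈ 1.3333)
g(h) = 26/5 + √2*h^(3/2) (g(h) = √(h + h)*h - ⅖*(-13) = √(2*h)*h + 26/5 = (√2*√h)*h + 26/5 = √2*h^(3/2) + 26/5 = 26/5 + √2*h^(3/2))
-g(I) = -(26/5 + √2*(4/3)^(3/2)) = -(26/5 + √2*(8*√3/9)) = -(26/5 + 8*√6/9) = -26/5 - 8*√6/9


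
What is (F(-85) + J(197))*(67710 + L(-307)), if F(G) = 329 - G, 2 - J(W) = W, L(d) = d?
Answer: 14761257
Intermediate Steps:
J(W) = 2 - W
(F(-85) + J(197))*(67710 + L(-307)) = ((329 - 1*(-85)) + (2 - 1*197))*(67710 - 307) = ((329 + 85) + (2 - 197))*67403 = (414 - 195)*67403 = 219*67403 = 14761257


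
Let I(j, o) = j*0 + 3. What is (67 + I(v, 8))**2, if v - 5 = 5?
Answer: 4900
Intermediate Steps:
v = 10 (v = 5 + 5 = 10)
I(j, o) = 3 (I(j, o) = 0 + 3 = 3)
(67 + I(v, 8))**2 = (67 + 3)**2 = 70**2 = 4900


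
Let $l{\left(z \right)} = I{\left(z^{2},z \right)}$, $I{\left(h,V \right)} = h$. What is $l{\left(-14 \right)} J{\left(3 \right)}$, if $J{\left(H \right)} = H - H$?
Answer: $0$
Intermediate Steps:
$J{\left(H \right)} = 0$
$l{\left(z \right)} = z^{2}$
$l{\left(-14 \right)} J{\left(3 \right)} = \left(-14\right)^{2} \cdot 0 = 196 \cdot 0 = 0$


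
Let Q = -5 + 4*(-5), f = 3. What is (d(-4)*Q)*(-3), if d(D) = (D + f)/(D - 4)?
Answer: 75/8 ≈ 9.3750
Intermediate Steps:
Q = -25 (Q = -5 - 20 = -25)
d(D) = (3 + D)/(-4 + D) (d(D) = (D + 3)/(D - 4) = (3 + D)/(-4 + D))
(d(-4)*Q)*(-3) = (((3 - 4)/(-4 - 4))*(-25))*(-3) = ((-1/(-8))*(-25))*(-3) = (-⅛*(-1)*(-25))*(-3) = ((⅛)*(-25))*(-3) = -25/8*(-3) = 75/8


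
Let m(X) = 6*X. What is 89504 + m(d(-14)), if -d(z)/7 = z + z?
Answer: 90680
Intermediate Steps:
d(z) = -14*z (d(z) = -7*(z + z) = -14*z)
89504 + m(d(-14)) = 89504 + 6*(-14*(-14)) = 89504 + 6*196 = 89504 + 1176 = 90680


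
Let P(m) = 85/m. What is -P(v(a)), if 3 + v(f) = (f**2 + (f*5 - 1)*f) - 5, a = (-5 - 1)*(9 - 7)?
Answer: -85/868 ≈ -0.097926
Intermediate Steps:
a = -12 (a = -6*2 = -12)
v(f) = -8 + f**2 + f*(-1 + 5*f) (v(f) = -3 + ((f**2 + (f*5 - 1)*f) - 5) = -3 + ((f**2 + (5*f - 1)*f) - 5) = -3 + ((f**2 + (-1 + 5*f)*f) - 5) = -3 + ((f**2 + f*(-1 + 5*f)) - 5) = -3 + (-5 + f**2 + f*(-1 + 5*f)) = -8 + f**2 + f*(-1 + 5*f))
-P(v(a)) = -85/(-8 - 1*(-12) + 6*(-12)**2) = -85/(-8 + 12 + 6*144) = -85/(-8 + 12 + 864) = -85/868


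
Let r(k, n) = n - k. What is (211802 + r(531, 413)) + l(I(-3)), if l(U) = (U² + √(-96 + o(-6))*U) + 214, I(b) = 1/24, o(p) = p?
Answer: 122053249/576 + I*√102/24 ≈ 2.119e+5 + 0.42081*I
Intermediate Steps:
I(b) = 1/24
l(U) = 214 + U² + I*U*√102 (l(U) = (U² + √(-96 - 6)*U) + 214 = (U² + √(-102)*U) + 214 = (U² + (I*√102)*U) + 214 = (U² + I*U*√102) + 214 = 214 + U² + I*U*√102)
(211802 + r(531, 413)) + l(I(-3)) = (211802 + (413 - 1*531)) + (214 + (1/24)² + I*(1/24)*√102) = (211802 + (413 - 531)) + (214 + 1/576 + I*√102/24) = (211802 - 118) + (123265/576 + I*√102/24) = 211684 + (123265/576 + I*√102/24) = 122053249/576 + I*√102/24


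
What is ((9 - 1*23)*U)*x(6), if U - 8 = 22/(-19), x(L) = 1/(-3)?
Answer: 1820/57 ≈ 31.930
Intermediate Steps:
x(L) = -⅓ (x(L) = 1*(-⅓) = -⅓)
U = 130/19 (U = 8 + 22/(-19) = 8 + 22*(-1/19) = 8 - 22/19 = 130/19 ≈ 6.8421)
((9 - 1*23)*U)*x(6) = ((9 - 1*23)*(130/19))*(-⅓) = ((9 - 23)*(130/19))*(-⅓) = -14*130/19*(-⅓) = -1820/19*(-⅓) = 1820/57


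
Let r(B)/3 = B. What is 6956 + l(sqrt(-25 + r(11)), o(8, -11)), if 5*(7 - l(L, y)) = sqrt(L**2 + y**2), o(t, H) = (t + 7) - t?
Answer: 6963 - sqrt(57)/5 ≈ 6961.5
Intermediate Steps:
r(B) = 3*B
o(t, H) = 7 (o(t, H) = (7 + t) - t = 7)
l(L, y) = 7 - sqrt(L**2 + y**2)/5
6956 + l(sqrt(-25 + r(11)), o(8, -11)) = 6956 + (7 - sqrt((sqrt(-25 + 3*11))**2 + 7**2)/5) = 6956 + (7 - sqrt((sqrt(-25 + 33))**2 + 49)/5) = 6956 + (7 - sqrt((sqrt(8))**2 + 49)/5) = 6956 + (7 - sqrt((2*sqrt(2))**2 + 49)/5) = 6956 + (7 - sqrt(8 + 49)/5) = 6956 + (7 - sqrt(57)/5) = 6963 - sqrt(57)/5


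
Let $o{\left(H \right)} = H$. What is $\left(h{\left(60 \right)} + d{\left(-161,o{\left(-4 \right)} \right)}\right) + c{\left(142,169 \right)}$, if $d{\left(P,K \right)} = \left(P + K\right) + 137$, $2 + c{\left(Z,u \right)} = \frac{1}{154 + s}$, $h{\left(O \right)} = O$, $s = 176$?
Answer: $\frac{9901}{330} \approx 30.003$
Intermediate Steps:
$c{\left(Z,u \right)} = - \frac{659}{330}$ ($c{\left(Z,u \right)} = -2 + \frac{1}{154 + 176} = -2 + \frac{1}{330} = - \frac{659}{330}$)
$d{\left(P,K \right)} = 137 + K + P$ ($d{\left(P,K \right)} = \left(K + P\right) + 137 = 137 + K + P$)
$\left(h{\left(60 \right)} + d{\left(-161,o{\left(-4 \right)} \right)}\right) + c{\left(142,169 \right)} = \left(60 - 28\right) - \frac{659}{330} = 32 - \frac{659}{330} = \frac{9901}{330}$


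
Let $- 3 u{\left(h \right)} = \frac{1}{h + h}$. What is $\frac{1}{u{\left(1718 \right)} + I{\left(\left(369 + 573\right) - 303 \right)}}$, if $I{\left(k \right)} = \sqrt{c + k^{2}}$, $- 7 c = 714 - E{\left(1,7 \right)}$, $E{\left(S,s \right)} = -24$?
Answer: $\frac{72156}{303624230173769} + \frac{318764592 \sqrt{2222507}}{303624230173769} \approx 0.0015651$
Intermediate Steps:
$c = - \frac{738}{7}$ ($c = - \frac{714 - -24}{7} = - \frac{714 + 24}{7} = \left(- \frac{1}{7}\right) 738 = - \frac{738}{7} \approx -105.43$)
$I{\left(k \right)} = \sqrt{- \frac{738}{7} + k^{2}}$
$u{\left(h \right)} = - \frac{1}{6 h}$ ($u{\left(h \right)} = - \frac{1}{3 \left(h + h\right)} = - \frac{1}{3 \cdot 2 h} = - \frac{\frac{1}{2} \frac{1}{h}}{3} = - \frac{1}{6 h}$)
$\frac{1}{u{\left(1718 \right)} + I{\left(\left(369 + 573\right) - 303 \right)}} = \frac{1}{- \frac{1}{6 \cdot 1718} + \frac{\sqrt{-5166 + 49 \left(\left(369 + 573\right) - 303\right)^{2}}}{7}} = \frac{1}{\left(- \frac{1}{6}\right) \frac{1}{1718} + \frac{\sqrt{-5166 + 49 \left(942 - 303\right)^{2}}}{7}} = \frac{1}{- \frac{1}{10308} + \frac{\sqrt{-5166 + 49 \cdot 639^{2}}}{7}} = \frac{1}{- \frac{1}{10308} + \frac{\sqrt{-5166 + 49 \cdot 408321}}{7}} = \frac{1}{- \frac{1}{10308} + \frac{\sqrt{-5166 + 20007729}}{7}} = \frac{1}{- \frac{1}{10308} + \frac{\sqrt{20002563}}{7}} = \frac{1}{- \frac{1}{10308} + \frac{3 \sqrt{2222507}}{7}}$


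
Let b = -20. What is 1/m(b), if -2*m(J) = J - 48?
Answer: 1/34 ≈ 0.029412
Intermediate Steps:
m(J) = 24 - J/2 (m(J) = -(J - 48)/2 = -(-48 + J)/2 = 24 - J/2)
1/m(b) = 1/(24 - ½*(-20)) = 1/(24 + 10) = 1/34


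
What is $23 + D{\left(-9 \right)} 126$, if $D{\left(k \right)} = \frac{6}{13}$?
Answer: $\frac{1055}{13} \approx 81.154$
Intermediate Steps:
$D{\left(k \right)} = \frac{6}{13}$ ($D{\left(k \right)} = 6 \cdot \frac{1}{13} = \frac{6}{13}$)
$23 + D{\left(-9 \right)} 126 = 23 + \frac{6}{13} \cdot 126 = 23 + \frac{756}{13} = \frac{1055}{13}$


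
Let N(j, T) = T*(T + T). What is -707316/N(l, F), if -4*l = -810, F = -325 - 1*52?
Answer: -353658/142129 ≈ -2.4883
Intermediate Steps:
F = -377 (F = -325 - 52 = -377)
l = 405/2 (l = -1/4*(-810) = 405/2 ≈ 202.50)
N(j, T) = 2*T**2 (N(j, T) = T*(2*T) = 2*T**2)
-707316/N(l, F) = -707316/(2*(-377)**2) = -707316/(2*142129) = -707316/284258 = -707316*1/284258 = -353658/142129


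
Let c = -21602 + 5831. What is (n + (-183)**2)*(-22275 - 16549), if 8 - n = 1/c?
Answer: -20509988842912/15771 ≈ -1.3005e+9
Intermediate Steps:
c = -15771
n = 126169/15771 (n = 8 - 1/(-15771) = 8 - 1*(-1/15771) = 8 + 1/15771 = 126169/15771 ≈ 8.0001)
(n + (-183)**2)*(-22275 - 16549) = (126169/15771 + (-183)**2)*(-22275 - 16549) = (126169/15771 + 33489)*(-38824) = (528281188/15771)*(-38824) = -20509988842912/15771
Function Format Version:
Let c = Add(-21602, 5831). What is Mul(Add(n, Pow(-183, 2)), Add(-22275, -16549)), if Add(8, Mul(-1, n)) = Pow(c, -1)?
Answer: Rational(-20509988842912, 15771) ≈ -1.3005e+9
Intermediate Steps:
c = -15771
n = Rational(126169, 15771) (n = Add(8, Mul(-1, Pow(-15771, -1))) = Add(8, Mul(-1, Rational(-1, 15771))) = Add(8, Rational(1, 15771)) = Rational(126169, 15771) ≈ 8.0001)
Mul(Add(n, Pow(-183, 2)), Add(-22275, -16549)) = Mul(Add(Rational(126169, 15771), Pow(-183, 2)), Add(-22275, -16549)) = Mul(Add(Rational(126169, 15771), 33489), -38824) = Mul(Rational(528281188, 15771), -38824) = Rational(-20509988842912, 15771)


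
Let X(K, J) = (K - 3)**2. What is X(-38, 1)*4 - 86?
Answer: 6638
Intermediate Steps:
X(K, J) = (-3 + K)**2
X(-38, 1)*4 - 86 = (-3 - 38)**2*4 - 86 = (-41)**2*4 - 86 = 1681*4 - 86 = 6724 - 86 = 6638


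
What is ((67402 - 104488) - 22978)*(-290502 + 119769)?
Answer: 10254906912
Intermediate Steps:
((67402 - 104488) - 22978)*(-290502 + 119769) = (-37086 - 22978)*(-170733) = -60064*(-170733) = 10254906912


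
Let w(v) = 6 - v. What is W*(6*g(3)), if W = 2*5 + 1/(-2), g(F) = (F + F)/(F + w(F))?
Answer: 57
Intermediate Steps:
g(F) = F/3 (g(F) = (F + F)/(F + (6 - F)) = (2*F)/6 = (2*F)*(⅙) = F/3)
W = 19/2 (W = 10 - ½ = 19/2 ≈ 9.5000)
W*(6*g(3)) = 19*(6*((⅓)*3))/2 = 19*(6*1)/2 = (19/2)*6 = 57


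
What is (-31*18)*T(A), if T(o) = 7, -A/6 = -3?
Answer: -3906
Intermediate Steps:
A = 18 (A = -6*(-3) = 18)
(-31*18)*T(A) = -31*18*7 = -558*7 = -3906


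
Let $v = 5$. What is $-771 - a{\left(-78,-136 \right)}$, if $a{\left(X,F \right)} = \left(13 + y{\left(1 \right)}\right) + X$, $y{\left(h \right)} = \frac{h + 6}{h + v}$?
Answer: $- \frac{4243}{6} \approx -707.17$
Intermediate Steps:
$y{\left(h \right)} = \frac{6 + h}{5 + h}$ ($y{\left(h \right)} = \frac{h + 6}{h + 5} = \frac{6 + h}{5 + h}$)
$a{\left(X,F \right)} = \frac{85}{6} + X$ ($a{\left(X,F \right)} = \left(13 + \frac{6 + 1}{5 + 1}\right) + X = \left(13 + \frac{1}{6} \cdot 7\right) + X = \left(13 + \frac{7}{6}\right) + X = \frac{85}{6} + X$)
$-771 - a{\left(-78,-136 \right)} = -771 - \left(\frac{85}{6} - 78\right) = -771 - - \frac{383}{6} = -771 + \frac{383}{6} = - \frac{4243}{6}$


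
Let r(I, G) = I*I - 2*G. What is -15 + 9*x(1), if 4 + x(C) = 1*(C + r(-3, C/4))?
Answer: 69/2 ≈ 34.500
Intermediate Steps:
r(I, G) = I² - 2*G
x(C) = 5 + C/2 (x(C) = -4 + 1*(C + ((-3)² - 2*C/4)) = -4 + 1*(C + (9 - 2*C/4)) = -4 + 1*(C + (9 - C/2)) = -4 + 1*(9 + C/2) = -4 + (9 + C/2) = 5 + C/2)
-15 + 9*x(1) = -15 + 9*(5 + (½)*1) = -15 + 9*(5 + ½) = -15 + 9*(11/2) = -15 + 99/2 = 69/2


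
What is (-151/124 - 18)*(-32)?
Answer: 19064/31 ≈ 614.97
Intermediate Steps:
(-151/124 - 18)*(-32) = -2383/124*(-32) = 19064/31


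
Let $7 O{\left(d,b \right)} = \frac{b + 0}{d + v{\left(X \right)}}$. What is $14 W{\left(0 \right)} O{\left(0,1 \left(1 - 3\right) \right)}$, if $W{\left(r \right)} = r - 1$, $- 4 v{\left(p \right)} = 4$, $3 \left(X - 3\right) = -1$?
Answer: $-4$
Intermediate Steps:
$X = \frac{8}{3}$ ($X = 3 + \frac{1}{3} \left(-1\right) = 3 - \frac{1}{3} = \frac{8}{3} \approx 2.6667$)
$v{\left(p \right)} = -1$ ($v{\left(p \right)} = \left(- \frac{1}{4}\right) 4 = -1$)
$W{\left(r \right)} = -1 + r$ ($W{\left(r \right)} = r - 1 = -1 + r$)
$O{\left(d,b \right)} = \frac{b}{7 \left(-1 + d\right)}$ ($O{\left(d,b \right)} = \frac{\left(b + 0\right) \frac{1}{d - 1}}{7} = \frac{b \frac{1}{-1 + d}}{7} = \frac{b}{7 \left(-1 + d\right)}$)
$14 W{\left(0 \right)} O{\left(0,1 \left(1 - 3\right) \right)} = 14 \left(-1 + 0\right) \frac{1 \left(1 - 3\right)}{7 \left(-1 + 0\right)} = 14 \left(-1\right) \frac{1 \left(-2\right)}{7 \left(-1\right)} = - 14 \cdot \frac{1}{7} \left(-2\right) \left(-1\right) = \left(-14\right) \frac{2}{7} = -4$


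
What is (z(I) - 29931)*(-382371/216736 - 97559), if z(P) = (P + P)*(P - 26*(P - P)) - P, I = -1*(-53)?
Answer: 257608679692485/108368 ≈ 2.3772e+9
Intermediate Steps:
I = 53
z(P) = -P + 2*P² (z(P) = (2*P)*(P - 26*0) - P = (2*P)*(P + 0) - P = (2*P)*P - P = 2*P² - P = -P + 2*P²)
(z(I) - 29931)*(-382371/216736 - 97559) = (53*(-1 + 2*53) - 29931)*(-382371/216736 - 97559) = (53*(-1 + 106) - 29931)*(-382371*1/216736 - 97559) = (53*105 - 29931)*(-382371/216736 - 97559) = (5565 - 29931)*(-21144929795/216736) = -24366*(-21144929795/216736) = 257608679692485/108368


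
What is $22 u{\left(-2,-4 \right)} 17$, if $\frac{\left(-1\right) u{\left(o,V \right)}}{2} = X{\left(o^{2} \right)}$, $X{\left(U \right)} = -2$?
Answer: $1496$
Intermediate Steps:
$u{\left(o,V \right)} = 4$ ($u{\left(o,V \right)} = \left(-2\right) \left(-2\right) = 4$)
$22 u{\left(-2,-4 \right)} 17 = 22 \cdot 4 \cdot 17 = 88 \cdot 17 = 1496$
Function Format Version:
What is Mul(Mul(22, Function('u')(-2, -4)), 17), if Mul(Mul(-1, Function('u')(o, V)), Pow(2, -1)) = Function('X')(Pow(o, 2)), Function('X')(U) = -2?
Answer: 1496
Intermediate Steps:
Function('u')(o, V) = 4 (Function('u')(o, V) = Mul(-2, -2) = 4)
Mul(Mul(22, Function('u')(-2, -4)), 17) = Mul(Mul(22, 4), 17) = Mul(88, 17) = 1496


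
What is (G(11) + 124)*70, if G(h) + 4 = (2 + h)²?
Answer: 20230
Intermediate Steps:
G(h) = -4 + (2 + h)²
(G(11) + 124)*70 = (11*(4 + 11) + 124)*70 = (11*15 + 124)*70 = (165 + 124)*70 = 289*70 = 20230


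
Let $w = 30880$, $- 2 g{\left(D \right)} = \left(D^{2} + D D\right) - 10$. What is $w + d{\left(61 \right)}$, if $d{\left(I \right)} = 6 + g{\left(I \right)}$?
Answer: $27170$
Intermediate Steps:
$g{\left(D \right)} = 5 - D^{2}$ ($g{\left(D \right)} = - \frac{\left(D^{2} + D D\right) - 10}{2} = - \frac{\left(D^{2} + D^{2}\right) - 10}{2} = - \frac{2 D^{2} - 10}{2} = - \frac{-10 + 2 D^{2}}{2} = 5 - D^{2}$)
$d{\left(I \right)} = 11 - I^{2}$ ($d{\left(I \right)} = 6 - \left(-5 + I^{2}\right) = 11 - I^{2}$)
$w + d{\left(61 \right)} = 30880 + \left(11 - 61^{2}\right) = 30880 + \left(11 - 3721\right) = 30880 - 3710 = 27170$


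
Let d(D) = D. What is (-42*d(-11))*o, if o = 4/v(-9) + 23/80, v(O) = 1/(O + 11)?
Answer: 153153/40 ≈ 3828.8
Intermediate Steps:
v(O) = 1/(11 + O)
o = 663/80 (o = 4/(1/(11 - 9)) + 23/80 = 4/(1/2) + 23*(1/80) = 4/(1/2) + 23/80 = 4*2 + 23/80 = 8 + 23/80 = 663/80 ≈ 8.2875)
(-42*d(-11))*o = -42*(-11)*(663/80) = 462*(663/80) = 153153/40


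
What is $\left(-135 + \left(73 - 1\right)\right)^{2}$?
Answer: $3969$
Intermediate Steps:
$\left(-135 + \left(73 - 1\right)\right)^{2} = \left(-135 + 72\right)^{2} = \left(-63\right)^{2} = 3969$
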